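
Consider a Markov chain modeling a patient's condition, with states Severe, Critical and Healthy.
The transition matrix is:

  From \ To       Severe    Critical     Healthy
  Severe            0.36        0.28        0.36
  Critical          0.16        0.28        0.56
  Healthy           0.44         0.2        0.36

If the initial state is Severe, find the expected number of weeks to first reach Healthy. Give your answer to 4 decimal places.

2.4038

Let t(s) be the expected number of weeks to first reach Healthy from state s, with t(Healthy) = 0. Conditioning on the first week:
t(Severe) = 1 + 0.36·t(Severe) + 0.28·t(Critical)
t(Critical) = 1 + 0.16·t(Severe) + 0.28·t(Critical)
Solving: t(Severe) = 2.4038, t(Critical) = 1.9231.
Expected weeks from Severe to Healthy: 2.4038.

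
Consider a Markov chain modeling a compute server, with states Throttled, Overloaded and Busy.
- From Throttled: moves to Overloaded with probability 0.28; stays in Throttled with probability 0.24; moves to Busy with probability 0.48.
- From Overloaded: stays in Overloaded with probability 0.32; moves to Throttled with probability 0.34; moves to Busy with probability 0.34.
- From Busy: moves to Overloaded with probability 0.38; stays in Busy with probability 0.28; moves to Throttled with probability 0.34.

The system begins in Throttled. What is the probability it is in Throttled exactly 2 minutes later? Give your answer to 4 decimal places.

0.3160

Sum over the intermediate state after 1 minute:
P = P(Throttled→Throttled)·P(Throttled→Throttled) + P(Throttled→Overloaded)·P(Overloaded→Throttled) + P(Throttled→Busy)·P(Busy→Throttled)
  = 0.24×0.24 + 0.28×0.34 + 0.48×0.34
  = 0.0576 + 0.0952 + 0.1632 = 0.3160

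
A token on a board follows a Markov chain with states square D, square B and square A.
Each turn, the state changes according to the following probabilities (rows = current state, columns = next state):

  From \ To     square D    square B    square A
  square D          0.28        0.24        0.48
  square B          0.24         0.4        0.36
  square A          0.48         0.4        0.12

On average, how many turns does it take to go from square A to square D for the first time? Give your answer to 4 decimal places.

Let t(s) be the expected number of turns to first reach square D from state s, with t(square D) = 0. Conditioning on the first turn:
t(square B) = 1 + 0.4·t(square B) + 0.36·t(square A)
t(square A) = 1 + 0.4·t(square B) + 0.12·t(square A)
Solving: t(square B) = 3.2292, t(square A) = 2.6042.
Expected turns from square A to square D: 2.6042.

2.6042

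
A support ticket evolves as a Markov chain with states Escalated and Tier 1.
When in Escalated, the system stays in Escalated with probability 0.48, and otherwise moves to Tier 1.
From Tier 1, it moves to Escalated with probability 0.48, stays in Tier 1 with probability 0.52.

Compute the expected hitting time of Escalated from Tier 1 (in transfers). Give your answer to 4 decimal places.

Let t(s) be the expected number of transfers to first reach Escalated from state s, with t(Escalated) = 0. Conditioning on the first transfer:
t(Tier 1) = 1 + 0.52·t(Tier 1)
Solving: t(Tier 1) = 2.0833.
Expected transfers from Tier 1 to Escalated: 2.0833.

2.0833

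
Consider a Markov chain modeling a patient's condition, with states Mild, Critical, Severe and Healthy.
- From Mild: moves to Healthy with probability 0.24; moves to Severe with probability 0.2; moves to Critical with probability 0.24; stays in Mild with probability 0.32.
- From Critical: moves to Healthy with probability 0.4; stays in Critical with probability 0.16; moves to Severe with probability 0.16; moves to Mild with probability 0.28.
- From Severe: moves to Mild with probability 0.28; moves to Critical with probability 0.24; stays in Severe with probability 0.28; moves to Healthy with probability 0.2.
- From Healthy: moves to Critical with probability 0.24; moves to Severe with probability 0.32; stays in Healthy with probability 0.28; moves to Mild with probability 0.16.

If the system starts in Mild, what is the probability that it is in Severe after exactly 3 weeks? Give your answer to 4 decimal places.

Propagate the distribution vector 3 weeks from Mild.
After 0 weeks: (1.0000, 0.0000, 0.0000, 0.0000)
After 1 week: (0.3200, 0.2400, 0.2000, 0.2400)
After 2 weeks: (0.2640, 0.2208, 0.2352, 0.2800)
After 3 weeks: (0.2570, 0.2223, 0.2436, 0.2771)
P(in Severe after 3 weeks) = 0.2436

0.2436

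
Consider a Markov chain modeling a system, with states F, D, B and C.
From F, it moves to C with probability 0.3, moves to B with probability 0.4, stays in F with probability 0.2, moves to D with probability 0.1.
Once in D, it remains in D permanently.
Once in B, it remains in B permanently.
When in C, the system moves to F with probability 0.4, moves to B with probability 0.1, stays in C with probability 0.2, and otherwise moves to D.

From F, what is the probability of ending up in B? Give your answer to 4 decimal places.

0.6731

Let h(s) be the probability of absorption at B starting from transient state s. Then h(B) = 1 and h(D) = 0. By first-step analysis:
h(F) = 0.2·h(F) + 0.1·0 + 0.4·1 + 0.3·h(C)
h(C) = 0.4·h(F) + 0.3·0 + 0.1·1 + 0.2·h(C)
Solving: h(F) = 0.6731, h(C) = 0.4615.
Starting from F, the probability is 0.6731.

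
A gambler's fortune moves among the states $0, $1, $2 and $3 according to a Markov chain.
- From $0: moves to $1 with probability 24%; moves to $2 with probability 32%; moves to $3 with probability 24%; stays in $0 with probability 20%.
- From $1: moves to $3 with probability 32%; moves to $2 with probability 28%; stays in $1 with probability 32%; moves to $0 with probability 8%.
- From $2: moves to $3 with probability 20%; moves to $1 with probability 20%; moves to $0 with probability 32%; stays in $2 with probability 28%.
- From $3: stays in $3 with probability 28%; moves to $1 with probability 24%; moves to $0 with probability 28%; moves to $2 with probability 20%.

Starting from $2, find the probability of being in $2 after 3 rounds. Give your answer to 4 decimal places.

Propagate the distribution vector 3 rounds from $2.
After 0 rounds: (0.0000, 0.0000, 1.0000, 0.0000)
After 1 round: (0.3200, 0.2000, 0.2800, 0.2000)
After 2 rounds: (0.2256, 0.2448, 0.2768, 0.2528)
After 3 rounds: (0.2241, 0.2485, 0.2688, 0.2586)
P(in $2 after 3 rounds) = 0.2688

0.2688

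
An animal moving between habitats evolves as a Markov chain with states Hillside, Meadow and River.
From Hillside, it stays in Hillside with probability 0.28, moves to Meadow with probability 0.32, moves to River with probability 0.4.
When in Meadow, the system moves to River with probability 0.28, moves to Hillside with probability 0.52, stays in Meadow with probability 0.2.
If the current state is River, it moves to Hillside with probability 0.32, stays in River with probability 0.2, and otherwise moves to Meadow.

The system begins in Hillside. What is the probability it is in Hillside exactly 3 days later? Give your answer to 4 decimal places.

0.3742

Propagate the distribution vector 3 days from Hillside.
After 0 days: (1.0000, 0.0000, 0.0000)
After 1 day: (0.2800, 0.3200, 0.4000)
After 2 days: (0.3728, 0.3456, 0.2816)
After 3 days: (0.3742, 0.3236, 0.3022)
P(in Hillside after 3 days) = 0.3742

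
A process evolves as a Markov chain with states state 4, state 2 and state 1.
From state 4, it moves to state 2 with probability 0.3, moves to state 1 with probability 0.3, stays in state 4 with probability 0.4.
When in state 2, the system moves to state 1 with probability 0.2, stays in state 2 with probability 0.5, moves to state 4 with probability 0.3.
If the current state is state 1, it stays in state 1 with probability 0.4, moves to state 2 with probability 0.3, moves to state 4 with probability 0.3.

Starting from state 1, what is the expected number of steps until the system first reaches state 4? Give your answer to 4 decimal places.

Let t(s) be the expected number of steps to first reach state 4 from state s, with t(state 4) = 0. Conditioning on the first step:
t(state 2) = 1 + 0.5·t(state 2) + 0.2·t(state 1)
t(state 1) = 1 + 0.3·t(state 2) + 0.4·t(state 1)
Solving: t(state 2) = 3.3333, t(state 1) = 3.3333.
Expected steps from state 1 to state 4: 3.3333.

3.3333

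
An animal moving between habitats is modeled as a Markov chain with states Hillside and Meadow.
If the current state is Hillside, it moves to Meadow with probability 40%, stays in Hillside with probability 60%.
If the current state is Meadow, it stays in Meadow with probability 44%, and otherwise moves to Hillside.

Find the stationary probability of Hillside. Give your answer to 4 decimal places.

Let the stationary distribution be π with π = πP and π_1 + π_2 = 1.
π_1 = 0.6·π_1 + 0.56·π_2
Solving with the normalization constraint gives π = (0.5833, 0.4167).
So the stationary probability of Hillside is 0.5833.

0.5833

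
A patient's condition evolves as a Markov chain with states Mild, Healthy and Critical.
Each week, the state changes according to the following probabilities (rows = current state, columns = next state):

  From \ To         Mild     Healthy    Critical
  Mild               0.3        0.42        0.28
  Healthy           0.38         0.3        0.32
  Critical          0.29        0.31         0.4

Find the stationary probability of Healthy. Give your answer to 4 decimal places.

0.3422

Let the stationary distribution be π with π = πP and π_1 + π_2 + π_3 = 1.
π_1 = 0.3·π_1 + 0.38·π_2 + 0.29·π_3
π_2 = 0.42·π_1 + 0.3·π_2 + 0.31·π_3
Solving with the normalization constraint gives π = (0.3240, 0.3422, 0.3337).
So the stationary probability of Healthy is 0.3422.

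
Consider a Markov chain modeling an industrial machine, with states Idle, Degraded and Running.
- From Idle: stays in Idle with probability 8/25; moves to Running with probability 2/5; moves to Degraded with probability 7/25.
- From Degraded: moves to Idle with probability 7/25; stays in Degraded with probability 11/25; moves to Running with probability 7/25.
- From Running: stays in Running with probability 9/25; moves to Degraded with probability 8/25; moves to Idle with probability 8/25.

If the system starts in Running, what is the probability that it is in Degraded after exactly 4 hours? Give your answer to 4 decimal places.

0.3497

Propagate the distribution vector 4 hours from Running.
After 0 hours: (0.0000, 0.0000, 1.0000)
After 1 hour: (0.3200, 0.3200, 0.3600)
After 2 hours: (0.3072, 0.3456, 0.3472)
After 3 hours: (0.3062, 0.3492, 0.3446)
After 4 hours: (0.3060, 0.3497, 0.3443)
P(in Degraded after 4 hours) = 0.3497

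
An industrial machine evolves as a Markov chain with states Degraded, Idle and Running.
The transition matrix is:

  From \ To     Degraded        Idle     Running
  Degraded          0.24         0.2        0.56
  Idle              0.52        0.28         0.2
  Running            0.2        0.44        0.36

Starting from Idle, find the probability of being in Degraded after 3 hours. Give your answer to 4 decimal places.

0.2989

Propagate the distribution vector 3 hours from Idle.
After 0 hours: (0.0000, 1.0000, 0.0000)
After 1 hour: (0.5200, 0.2800, 0.2000)
After 2 hours: (0.3104, 0.2704, 0.4192)
After 3 hours: (0.2989, 0.3222, 0.3788)
P(in Degraded after 3 hours) = 0.2989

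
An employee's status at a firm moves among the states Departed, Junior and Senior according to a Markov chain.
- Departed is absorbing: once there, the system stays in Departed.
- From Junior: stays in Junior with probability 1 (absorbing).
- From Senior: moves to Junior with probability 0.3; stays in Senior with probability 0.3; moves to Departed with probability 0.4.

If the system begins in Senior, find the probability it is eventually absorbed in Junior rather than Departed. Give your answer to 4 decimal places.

Let h(s) be the probability of absorption at Junior starting from transient state s. Then h(Junior) = 1 and h(Departed) = 0. By first-step analysis:
h(Senior) = 0.4·0 + 0.3·1 + 0.3·h(Senior)
Solving: h(Senior) = 0.4286.
Starting from Senior, the probability is 0.4286.

0.4286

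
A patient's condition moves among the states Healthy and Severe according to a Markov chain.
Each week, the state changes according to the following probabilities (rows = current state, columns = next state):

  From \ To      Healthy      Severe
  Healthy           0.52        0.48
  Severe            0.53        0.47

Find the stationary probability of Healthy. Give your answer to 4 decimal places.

Let the stationary distribution be π with π = πP and π_1 + π_2 = 1.
π_1 = 0.52·π_1 + 0.53·π_2
Solving with the normalization constraint gives π = (0.5248, 0.4752).
So the stationary probability of Healthy is 0.5248.

0.5248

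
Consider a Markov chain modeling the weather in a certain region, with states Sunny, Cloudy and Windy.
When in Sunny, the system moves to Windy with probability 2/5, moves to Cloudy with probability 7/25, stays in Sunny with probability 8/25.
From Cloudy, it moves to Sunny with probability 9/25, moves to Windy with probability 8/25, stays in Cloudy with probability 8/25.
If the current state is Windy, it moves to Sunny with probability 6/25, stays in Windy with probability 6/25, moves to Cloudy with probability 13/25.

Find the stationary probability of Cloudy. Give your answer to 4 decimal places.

Let the stationary distribution be π with π = πP and π_1 + π_2 + π_3 = 1.
π_1 = 0.32·π_1 + 0.36·π_2 + 0.24·π_3
π_2 = 0.28·π_1 + 0.32·π_2 + 0.52·π_3
Solving with the normalization constraint gives π = (0.3093, 0.3715, 0.3192).
So the stationary probability of Cloudy is 0.3715.

0.3715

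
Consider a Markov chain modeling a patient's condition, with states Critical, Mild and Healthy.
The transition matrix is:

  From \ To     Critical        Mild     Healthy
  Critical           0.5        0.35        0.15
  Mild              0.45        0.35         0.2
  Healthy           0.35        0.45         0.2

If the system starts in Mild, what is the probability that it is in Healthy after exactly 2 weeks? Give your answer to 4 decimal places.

Sum over the intermediate state after 1 week:
P = P(Mild→Critical)·P(Critical→Healthy) + P(Mild→Mild)·P(Mild→Healthy) + P(Mild→Healthy)·P(Healthy→Healthy)
  = 0.45×0.15 + 0.35×0.2 + 0.2×0.2
  = 0.0675 + 0.0700 + 0.0400 = 0.1775

0.1775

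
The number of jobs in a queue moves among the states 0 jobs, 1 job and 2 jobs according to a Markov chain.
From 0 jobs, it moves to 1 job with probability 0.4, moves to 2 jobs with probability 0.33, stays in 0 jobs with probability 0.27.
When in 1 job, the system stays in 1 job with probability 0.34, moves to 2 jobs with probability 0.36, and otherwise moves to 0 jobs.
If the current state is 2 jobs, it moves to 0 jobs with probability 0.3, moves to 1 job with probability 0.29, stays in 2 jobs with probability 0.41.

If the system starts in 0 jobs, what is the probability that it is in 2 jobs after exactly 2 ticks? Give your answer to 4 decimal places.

0.3684

Sum over the intermediate state after 1 tick:
P = P(0 jobs→0 jobs)·P(0 jobs→2 jobs) + P(0 jobs→1 job)·P(1 job→2 jobs) + P(0 jobs→2 jobs)·P(2 jobs→2 jobs)
  = 0.27×0.33 + 0.4×0.36 + 0.33×0.41
  = 0.0891 + 0.1440 + 0.1353 = 0.3684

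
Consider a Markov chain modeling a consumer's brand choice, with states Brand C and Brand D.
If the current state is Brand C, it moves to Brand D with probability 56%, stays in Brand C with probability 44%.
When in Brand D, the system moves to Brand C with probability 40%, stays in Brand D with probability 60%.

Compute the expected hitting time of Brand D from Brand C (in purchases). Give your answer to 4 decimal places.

Let t(s) be the expected number of purchases to first reach Brand D from state s, with t(Brand D) = 0. Conditioning on the first purchase:
t(Brand C) = 1 + 0.44·t(Brand C)
Solving: t(Brand C) = 1.7857.
Expected purchases from Brand C to Brand D: 1.7857.

1.7857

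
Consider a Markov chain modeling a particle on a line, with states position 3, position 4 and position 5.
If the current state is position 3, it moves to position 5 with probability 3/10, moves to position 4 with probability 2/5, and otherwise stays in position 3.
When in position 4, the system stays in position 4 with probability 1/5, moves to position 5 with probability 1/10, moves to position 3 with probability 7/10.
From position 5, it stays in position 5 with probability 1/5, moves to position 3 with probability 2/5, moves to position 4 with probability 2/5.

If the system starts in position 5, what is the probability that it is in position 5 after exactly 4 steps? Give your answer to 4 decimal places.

0.2112

Propagate the distribution vector 4 steps from position 5.
After 0 steps: (0.0000, 0.0000, 1.0000)
After 1 step: (0.4000, 0.4000, 0.2000)
After 2 steps: (0.4800, 0.3200, 0.2000)
After 3 steps: (0.4480, 0.3360, 0.2160)
After 4 steps: (0.4560, 0.3328, 0.2112)
P(in position 5 after 4 steps) = 0.2112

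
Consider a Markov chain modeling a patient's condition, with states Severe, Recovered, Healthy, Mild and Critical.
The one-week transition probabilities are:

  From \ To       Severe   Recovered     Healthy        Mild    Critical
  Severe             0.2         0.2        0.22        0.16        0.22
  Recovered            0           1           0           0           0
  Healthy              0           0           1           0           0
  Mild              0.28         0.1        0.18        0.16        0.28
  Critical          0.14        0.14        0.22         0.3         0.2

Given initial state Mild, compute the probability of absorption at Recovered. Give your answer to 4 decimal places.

0.3999

Let h(s) be the probability of absorption at Recovered starting from transient state s. Then h(Recovered) = 1 and h(Healthy) = 0. By first-step analysis:
h(Severe) = 0.2·h(Severe) + 0.2·1 + 0.22·0 + 0.16·h(Mild) + 0.22·h(Critical)
h(Mild) = 0.28·h(Severe) + 0.1·1 + 0.18·0 + 0.16·h(Mild) + 0.28·h(Critical)
h(Critical) = 0.14·h(Severe) + 0.14·1 + 0.22·0 + 0.3·h(Mild) + 0.2·h(Critical)
Solving: h(Severe) = 0.4406, h(Mild) = 0.3999, h(Critical) = 0.4021.
Starting from Mild, the probability is 0.3999.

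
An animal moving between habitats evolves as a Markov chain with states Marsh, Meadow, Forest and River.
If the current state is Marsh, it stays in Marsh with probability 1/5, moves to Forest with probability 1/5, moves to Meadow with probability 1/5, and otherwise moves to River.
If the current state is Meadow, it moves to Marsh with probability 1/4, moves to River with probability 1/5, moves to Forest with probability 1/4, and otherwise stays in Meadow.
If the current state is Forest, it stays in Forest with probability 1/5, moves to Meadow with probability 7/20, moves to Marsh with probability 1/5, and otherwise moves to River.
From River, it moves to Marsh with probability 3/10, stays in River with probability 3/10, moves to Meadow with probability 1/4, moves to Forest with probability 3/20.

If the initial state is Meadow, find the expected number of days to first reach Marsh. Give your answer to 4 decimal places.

Let t(s) be the expected number of days to first reach Marsh from state s, with t(Marsh) = 0. Conditioning on the first day:
t(Meadow) = 1 + 0.3·t(Meadow) + 0.25·t(Forest) + 0.2·t(River)
t(Forest) = 1 + 0.35·t(Meadow) + 0.2·t(Forest) + 0.25·t(River)
t(River) = 1 + 0.25·t(Meadow) + 0.15·t(Forest) + 0.3·t(River)
Solving: t(Meadow) = 3.9853, t(Forest) = 4.1636, t(River) = 3.7441.
Expected days from Meadow to Marsh: 3.9853.

3.9853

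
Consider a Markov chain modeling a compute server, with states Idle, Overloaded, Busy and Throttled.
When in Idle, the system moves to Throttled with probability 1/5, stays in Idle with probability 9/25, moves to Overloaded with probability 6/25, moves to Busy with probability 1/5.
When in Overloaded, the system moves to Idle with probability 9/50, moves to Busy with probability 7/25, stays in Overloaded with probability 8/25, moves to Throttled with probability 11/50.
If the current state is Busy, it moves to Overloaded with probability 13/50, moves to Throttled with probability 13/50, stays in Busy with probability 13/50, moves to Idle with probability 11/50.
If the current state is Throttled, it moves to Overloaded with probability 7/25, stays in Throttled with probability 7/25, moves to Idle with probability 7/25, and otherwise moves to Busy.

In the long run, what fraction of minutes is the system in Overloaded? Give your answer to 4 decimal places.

Let the stationary distribution be π with π = πP and π_1 + π_2 + π_3 + π_4 = 1.
π_1 = 0.36·π_1 + 0.18·π_2 + 0.22·π_3 + 0.28·π_4
π_2 = 0.24·π_1 + 0.32·π_2 + 0.26·π_3 + 0.28·π_4
π_3 = 0.2·π_1 + 0.28·π_2 + 0.26·π_3 + 0.16·π_4
Solving with the normalization constraint gives π = (0.2596, 0.2761, 0.2261, 0.2381).
So the stationary probability of Overloaded is 0.2761.

0.2761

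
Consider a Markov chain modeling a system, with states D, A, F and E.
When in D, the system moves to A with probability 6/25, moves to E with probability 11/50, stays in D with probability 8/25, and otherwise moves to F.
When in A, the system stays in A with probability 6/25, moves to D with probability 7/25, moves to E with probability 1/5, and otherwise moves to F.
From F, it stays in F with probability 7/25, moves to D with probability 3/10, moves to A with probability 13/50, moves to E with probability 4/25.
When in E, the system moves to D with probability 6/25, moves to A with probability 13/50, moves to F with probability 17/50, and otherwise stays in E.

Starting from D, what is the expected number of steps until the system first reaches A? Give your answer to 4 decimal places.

Let t(s) be the expected number of steps to first reach A from state s, with t(A) = 0. Conditioning on the first step:
t(D) = 1 + 0.32·t(D) + 0.22·t(F) + 0.22·t(E)
t(F) = 1 + 0.3·t(D) + 0.28·t(F) + 0.16·t(E)
t(E) = 1 + 0.24·t(D) + 0.34·t(F) + 0.16·t(E)
Solving: t(D) = 4.0156, t(F) = 3.9355, t(E) = 3.9307.
Expected steps from D to A: 4.0156.

4.0156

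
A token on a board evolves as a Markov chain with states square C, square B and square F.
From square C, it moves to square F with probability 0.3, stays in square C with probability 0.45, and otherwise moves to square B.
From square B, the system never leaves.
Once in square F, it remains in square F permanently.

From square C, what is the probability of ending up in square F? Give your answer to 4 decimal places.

Let h(s) be the probability of absorption at square F starting from transient state s. Then h(square F) = 1 and h(square B) = 0. By first-step analysis:
h(square C) = 0.45·h(square C) + 0.25·0 + 0.3·1
Solving: h(square C) = 0.5455.
Starting from square C, the probability is 0.5455.

0.5455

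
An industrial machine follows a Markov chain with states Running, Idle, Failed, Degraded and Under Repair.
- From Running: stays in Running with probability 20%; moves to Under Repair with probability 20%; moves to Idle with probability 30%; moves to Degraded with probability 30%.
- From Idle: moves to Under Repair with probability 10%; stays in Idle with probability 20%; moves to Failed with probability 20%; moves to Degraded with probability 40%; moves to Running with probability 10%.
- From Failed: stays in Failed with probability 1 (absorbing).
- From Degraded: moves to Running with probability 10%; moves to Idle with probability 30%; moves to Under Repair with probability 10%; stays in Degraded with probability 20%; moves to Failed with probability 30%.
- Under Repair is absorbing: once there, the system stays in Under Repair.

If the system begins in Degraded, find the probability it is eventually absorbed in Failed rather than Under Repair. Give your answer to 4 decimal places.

Let h(s) be the probability of absorption at Failed starting from transient state s. Then h(Failed) = 1 and h(Under Repair) = 0. By first-step analysis:
h(Running) = 0.2·h(Running) + 0.3·h(Idle) + 0.3·h(Degraded) + 0.2·0
h(Idle) = 0.1·h(Running) + 0.2·h(Idle) + 0.2·1 + 0.4·h(Degraded) + 0.1·0
h(Degraded) = 0.1·h(Running) + 0.3·h(Idle) + 0.3·1 + 0.2·h(Degraded) + 0.1·0
Solving: h(Running) = 0.5014, h(Idle) = 0.6542, h(Degraded) = 0.6830.
Starting from Degraded, the probability is 0.6830.

0.6830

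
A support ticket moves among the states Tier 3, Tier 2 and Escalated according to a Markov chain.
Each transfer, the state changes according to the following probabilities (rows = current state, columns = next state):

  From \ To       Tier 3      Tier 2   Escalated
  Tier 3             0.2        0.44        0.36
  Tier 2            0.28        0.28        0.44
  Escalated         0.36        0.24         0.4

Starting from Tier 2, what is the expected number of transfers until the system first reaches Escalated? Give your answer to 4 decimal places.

Let t(s) be the expected number of transfers to first reach Escalated from state s, with t(Escalated) = 0. Conditioning on the first transfer:
t(Tier 3) = 1 + 0.2·t(Tier 3) + 0.44·t(Tier 2)
t(Tier 2) = 1 + 0.28·t(Tier 3) + 0.28·t(Tier 2)
Solving: t(Tier 3) = 2.5618, t(Tier 2) = 2.3852.
Expected transfers from Tier 2 to Escalated: 2.3852.

2.3852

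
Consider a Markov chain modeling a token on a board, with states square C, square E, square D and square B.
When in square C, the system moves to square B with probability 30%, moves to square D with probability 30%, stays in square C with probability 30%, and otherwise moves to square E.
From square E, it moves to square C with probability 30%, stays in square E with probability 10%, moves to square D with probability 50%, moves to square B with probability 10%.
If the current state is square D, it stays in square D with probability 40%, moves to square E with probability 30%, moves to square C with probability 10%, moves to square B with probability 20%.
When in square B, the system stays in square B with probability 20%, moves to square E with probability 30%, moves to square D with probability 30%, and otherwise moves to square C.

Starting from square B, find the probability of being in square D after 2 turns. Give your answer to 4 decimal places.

0.3900

Propagate the distribution vector 2 turns from square B.
After 0 turns: (0.0000, 0.0000, 0.0000, 1.0000)
After 1 turn: (0.2000, 0.3000, 0.3000, 0.2000)
After 2 turns: (0.2200, 0.2000, 0.3900, 0.1900)
P(in square D after 2 turns) = 0.3900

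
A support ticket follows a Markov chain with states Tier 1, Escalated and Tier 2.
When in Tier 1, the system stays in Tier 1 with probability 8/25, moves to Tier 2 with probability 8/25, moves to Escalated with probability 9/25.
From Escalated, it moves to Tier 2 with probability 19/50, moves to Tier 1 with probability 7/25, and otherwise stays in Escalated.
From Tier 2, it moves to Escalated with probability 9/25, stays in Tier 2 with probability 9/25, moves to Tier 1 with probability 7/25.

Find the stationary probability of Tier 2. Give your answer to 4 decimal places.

0.3554

Let the stationary distribution be π with π = πP and π_1 + π_2 + π_3 = 1.
π_1 = 0.32·π_1 + 0.28·π_2 + 0.28·π_3
π_2 = 0.36·π_1 + 0.34·π_2 + 0.36·π_3
Solving with the normalization constraint gives π = (0.2917, 0.3529, 0.3554).
So the stationary probability of Tier 2 is 0.3554.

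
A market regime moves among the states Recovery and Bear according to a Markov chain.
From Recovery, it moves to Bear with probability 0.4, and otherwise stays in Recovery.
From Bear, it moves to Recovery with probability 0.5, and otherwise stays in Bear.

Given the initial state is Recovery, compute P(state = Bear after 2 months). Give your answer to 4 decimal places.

Sum over the intermediate state after 1 month:
P = P(Recovery→Recovery)·P(Recovery→Bear) + P(Recovery→Bear)·P(Bear→Bear)
  = 0.6×0.4 + 0.4×0.5
  = 0.2400 + 0.2000 = 0.4400

0.4400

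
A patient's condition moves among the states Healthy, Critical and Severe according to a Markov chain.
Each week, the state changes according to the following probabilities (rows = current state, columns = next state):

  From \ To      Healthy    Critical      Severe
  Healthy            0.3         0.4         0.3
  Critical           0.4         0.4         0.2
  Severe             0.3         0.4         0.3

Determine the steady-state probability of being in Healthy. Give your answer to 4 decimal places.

0.3400

Let the stationary distribution be π with π = πP and π_1 + π_2 + π_3 = 1.
π_1 = 0.3·π_1 + 0.4·π_2 + 0.3·π_3
π_2 = 0.4·π_1 + 0.4·π_2 + 0.4·π_3
Solving with the normalization constraint gives π = (0.3400, 0.4000, 0.2600).
So the stationary probability of Healthy is 0.3400.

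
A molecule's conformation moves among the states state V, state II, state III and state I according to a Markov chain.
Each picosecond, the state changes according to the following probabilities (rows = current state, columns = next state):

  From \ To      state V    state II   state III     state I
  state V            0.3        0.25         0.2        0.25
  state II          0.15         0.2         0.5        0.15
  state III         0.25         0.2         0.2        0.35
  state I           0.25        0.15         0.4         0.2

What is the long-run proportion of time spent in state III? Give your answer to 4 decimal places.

Let the stationary distribution be π with π = πP and π_1 + π_2 + π_3 + π_4 = 1.
π_1 = 0.3·π_1 + 0.15·π_2 + 0.25·π_3 + 0.25·π_4
π_2 = 0.25·π_1 + 0.2·π_2 + 0.2·π_3 + 0.15·π_4
π_3 = 0.2·π_1 + 0.5·π_2 + 0.2·π_3 + 0.4·π_4
Solving with the normalization constraint gives π = (0.2421, 0.1997, 0.3096, 0.2486).
So the stationary probability of state III is 0.3096.

0.3096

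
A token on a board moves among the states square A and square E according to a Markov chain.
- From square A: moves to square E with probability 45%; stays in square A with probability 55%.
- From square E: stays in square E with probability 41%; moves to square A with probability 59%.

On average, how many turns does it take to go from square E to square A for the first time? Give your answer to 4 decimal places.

1.6949

Let t(s) be the expected number of turns to first reach square A from state s, with t(square A) = 0. Conditioning on the first turn:
t(square E) = 1 + 0.41·t(square E)
Solving: t(square E) = 1.6949.
Expected turns from square E to square A: 1.6949.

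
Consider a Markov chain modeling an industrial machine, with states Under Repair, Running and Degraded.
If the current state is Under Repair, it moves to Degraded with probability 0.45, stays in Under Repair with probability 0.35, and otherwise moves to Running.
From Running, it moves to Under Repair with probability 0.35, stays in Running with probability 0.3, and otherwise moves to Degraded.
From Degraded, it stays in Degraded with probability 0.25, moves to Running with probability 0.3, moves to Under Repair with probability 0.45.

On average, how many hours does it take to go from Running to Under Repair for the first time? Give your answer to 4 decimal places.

Let t(s) be the expected number of hours to first reach Under Repair from state s, with t(Under Repair) = 0. Conditioning on the first hour:
t(Running) = 1 + 0.3·t(Running) + 0.35·t(Degraded)
t(Degraded) = 1 + 0.3·t(Running) + 0.25·t(Degraded)
Solving: t(Running) = 2.6190, t(Degraded) = 2.3810.
Expected hours from Running to Under Repair: 2.6190.

2.6190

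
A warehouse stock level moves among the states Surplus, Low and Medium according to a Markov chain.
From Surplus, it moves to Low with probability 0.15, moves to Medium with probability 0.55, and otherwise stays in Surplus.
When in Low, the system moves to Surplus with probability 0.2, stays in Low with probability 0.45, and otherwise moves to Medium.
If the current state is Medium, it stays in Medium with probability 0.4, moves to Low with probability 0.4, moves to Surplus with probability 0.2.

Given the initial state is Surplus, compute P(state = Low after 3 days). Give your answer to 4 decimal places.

Propagate the distribution vector 3 days from Surplus.
After 0 days: (1.0000, 0.0000, 0.0000)
After 1 day: (0.3000, 0.1500, 0.5500)
After 2 days: (0.2300, 0.3325, 0.4375)
After 3 days: (0.2230, 0.3591, 0.4179)
P(in Low after 3 days) = 0.3591

0.3591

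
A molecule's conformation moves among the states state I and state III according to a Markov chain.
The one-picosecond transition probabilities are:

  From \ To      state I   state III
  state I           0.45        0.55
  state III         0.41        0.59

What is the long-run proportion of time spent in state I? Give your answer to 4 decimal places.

Let the stationary distribution be π with π = πP and π_1 + π_2 = 1.
π_1 = 0.45·π_1 + 0.41·π_2
Solving with the normalization constraint gives π = (0.4271, 0.5729).
So the stationary probability of state I is 0.4271.

0.4271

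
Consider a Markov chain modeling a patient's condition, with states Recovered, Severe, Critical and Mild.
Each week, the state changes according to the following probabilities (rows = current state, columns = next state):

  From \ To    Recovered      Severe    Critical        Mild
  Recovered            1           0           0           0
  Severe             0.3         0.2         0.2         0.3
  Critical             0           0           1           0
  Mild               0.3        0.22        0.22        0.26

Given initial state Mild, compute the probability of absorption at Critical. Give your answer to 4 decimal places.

0.4183

Let h(s) be the probability of absorption at Critical starting from transient state s. Then h(Critical) = 1 and h(Recovered) = 0. By first-step analysis:
h(Severe) = 0.3·0 + 0.2·h(Severe) + 0.2·1 + 0.3·h(Mild)
h(Mild) = 0.3·0 + 0.22·h(Severe) + 0.22·1 + 0.26·h(Mild)
Solving: h(Severe) = 0.4068, h(Mild) = 0.4183.
Starting from Mild, the probability is 0.4183.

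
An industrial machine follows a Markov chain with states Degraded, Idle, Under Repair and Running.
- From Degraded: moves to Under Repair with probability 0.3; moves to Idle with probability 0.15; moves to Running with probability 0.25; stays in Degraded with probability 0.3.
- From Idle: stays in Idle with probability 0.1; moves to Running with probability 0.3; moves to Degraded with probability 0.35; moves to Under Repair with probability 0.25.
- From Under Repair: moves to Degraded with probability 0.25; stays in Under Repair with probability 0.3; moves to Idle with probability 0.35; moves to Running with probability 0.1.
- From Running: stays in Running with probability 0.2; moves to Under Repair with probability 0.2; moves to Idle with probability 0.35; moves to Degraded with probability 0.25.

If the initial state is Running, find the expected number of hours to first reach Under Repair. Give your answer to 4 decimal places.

4.1584

Let t(s) be the expected number of hours to first reach Under Repair from state s, with t(Under Repair) = 0. Conditioning on the first hour:
t(Degraded) = 1 + 0.3·t(Degraded) + 0.15·t(Idle) + 0.25·t(Running)
t(Idle) = 1 + 0.35·t(Degraded) + 0.1·t(Idle) + 0.3·t(Running)
t(Running) = 1 + 0.25·t(Degraded) + 0.35·t(Idle) + 0.2·t(Running)
Solving: t(Degraded) = 3.7624, t(Idle) = 3.9604, t(Running) = 4.1584.
Expected hours from Running to Under Repair: 4.1584.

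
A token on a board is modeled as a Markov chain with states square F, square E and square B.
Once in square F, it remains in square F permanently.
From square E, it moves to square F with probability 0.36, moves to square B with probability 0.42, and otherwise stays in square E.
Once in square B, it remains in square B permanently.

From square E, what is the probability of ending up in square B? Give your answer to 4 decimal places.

0.5385

Let h(s) be the probability of absorption at square B starting from transient state s. Then h(square B) = 1 and h(square F) = 0. By first-step analysis:
h(square E) = 0.36·0 + 0.22·h(square E) + 0.42·1
Solving: h(square E) = 0.5385.
Starting from square E, the probability is 0.5385.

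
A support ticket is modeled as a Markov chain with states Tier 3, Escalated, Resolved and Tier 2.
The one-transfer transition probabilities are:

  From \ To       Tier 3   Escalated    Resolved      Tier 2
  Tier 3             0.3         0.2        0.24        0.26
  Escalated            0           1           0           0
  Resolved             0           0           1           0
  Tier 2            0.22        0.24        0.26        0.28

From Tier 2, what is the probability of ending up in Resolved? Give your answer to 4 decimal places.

Let h(s) be the probability of absorption at Resolved starting from transient state s. Then h(Resolved) = 1 and h(Escalated) = 0. By first-step analysis:
h(Tier 3) = 0.3·h(Tier 3) + 0.2·0 + 0.24·1 + 0.26·h(Tier 2)
h(Tier 2) = 0.22·h(Tier 3) + 0.24·0 + 0.26·1 + 0.28·h(Tier 2)
Solving: h(Tier 3) = 0.5380, h(Tier 2) = 0.5255.
Starting from Tier 2, the probability is 0.5255.

0.5255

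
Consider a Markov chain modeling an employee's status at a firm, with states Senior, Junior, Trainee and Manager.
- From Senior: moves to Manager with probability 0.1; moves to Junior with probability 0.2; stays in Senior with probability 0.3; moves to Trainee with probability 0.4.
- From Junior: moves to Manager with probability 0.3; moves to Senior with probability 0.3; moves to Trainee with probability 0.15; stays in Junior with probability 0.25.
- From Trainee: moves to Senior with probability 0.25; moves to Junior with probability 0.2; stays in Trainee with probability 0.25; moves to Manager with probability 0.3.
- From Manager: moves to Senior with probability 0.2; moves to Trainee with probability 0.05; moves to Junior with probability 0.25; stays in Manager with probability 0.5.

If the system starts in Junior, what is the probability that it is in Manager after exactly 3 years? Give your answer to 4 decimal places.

0.3075

Propagate the distribution vector 3 years from Junior.
After 0 years: (0.0000, 1.0000, 0.0000, 0.0000)
After 1 year: (0.3000, 0.2500, 0.1500, 0.3000)
After 2 years: (0.2625, 0.2275, 0.2100, 0.3000)
After 3 years: (0.2595, 0.2264, 0.2066, 0.3075)
P(in Manager after 3 years) = 0.3075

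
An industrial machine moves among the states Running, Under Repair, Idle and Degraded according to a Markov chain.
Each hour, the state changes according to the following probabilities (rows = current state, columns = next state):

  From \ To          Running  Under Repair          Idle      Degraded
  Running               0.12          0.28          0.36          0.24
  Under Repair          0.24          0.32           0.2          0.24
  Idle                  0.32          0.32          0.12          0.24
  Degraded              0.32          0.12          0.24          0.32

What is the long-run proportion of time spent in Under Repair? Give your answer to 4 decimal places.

0.2578

Let the stationary distribution be π with π = πP and π_1 + π_2 + π_3 + π_4 = 1.
π_1 = 0.12·π_1 + 0.24·π_2 + 0.32·π_3 + 0.32·π_4
π_2 = 0.28·π_1 + 0.32·π_2 + 0.32·π_3 + 0.12·π_4
π_3 = 0.36·π_1 + 0.2·π_2 + 0.12·π_3 + 0.24·π_4
Solving with the normalization constraint gives π = (0.2495, 0.2578, 0.2318, 0.2609).
So the stationary probability of Under Repair is 0.2578.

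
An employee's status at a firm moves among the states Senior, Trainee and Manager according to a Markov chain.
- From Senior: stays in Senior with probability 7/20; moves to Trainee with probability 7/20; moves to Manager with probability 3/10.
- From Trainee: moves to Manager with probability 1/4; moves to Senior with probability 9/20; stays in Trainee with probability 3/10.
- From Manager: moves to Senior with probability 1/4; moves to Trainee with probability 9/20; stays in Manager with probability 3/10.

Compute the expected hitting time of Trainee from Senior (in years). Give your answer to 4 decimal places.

Let t(s) be the expected number of years to first reach Trainee from state s, with t(Trainee) = 0. Conditioning on the first year:
t(Senior) = 1 + 0.35·t(Senior) + 0.3·t(Manager)
t(Manager) = 1 + 0.25·t(Senior) + 0.3·t(Manager)
Solving: t(Senior) = 2.6316, t(Manager) = 2.3684.
Expected years from Senior to Trainee: 2.6316.

2.6316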